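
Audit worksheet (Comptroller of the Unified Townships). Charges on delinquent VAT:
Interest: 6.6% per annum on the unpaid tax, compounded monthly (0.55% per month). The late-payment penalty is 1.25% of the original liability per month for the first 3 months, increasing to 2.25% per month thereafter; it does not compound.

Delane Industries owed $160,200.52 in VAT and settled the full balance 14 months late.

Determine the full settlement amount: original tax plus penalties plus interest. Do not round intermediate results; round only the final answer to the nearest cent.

Penalty, months 1–3: 3 × 1.25% × $160,200.52 = $6,007.52…
Penalty, months 4–14: 11 × 2.25% × $160,200.52 = $39,649.63…
Interest: $160,200.52 × ((1 + 0.0055)^14 − 1) = $160,200.52 × 0.0798142… = $12,786.2822…
Total = $160,200.52 + $45,657.1482 + $12,786.2822… = $218,643.95

$218,643.95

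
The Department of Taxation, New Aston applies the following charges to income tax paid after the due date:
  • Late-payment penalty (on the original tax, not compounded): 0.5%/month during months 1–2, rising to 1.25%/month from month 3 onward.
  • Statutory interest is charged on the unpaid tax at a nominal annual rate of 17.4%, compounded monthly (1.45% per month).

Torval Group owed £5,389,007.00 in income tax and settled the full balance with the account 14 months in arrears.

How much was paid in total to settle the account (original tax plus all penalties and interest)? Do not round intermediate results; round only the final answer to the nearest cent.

Penalty, months 1–2: 2 × 0.5% × £5,389,007.00 = £53,890.07
Penalty, months 3–14: 12 × 1.25% × £5,389,007.00 = £808,351.05
Interest: £5,389,007.00 × ((1 + 0.0145)^14 − 1) = £5,389,007.00 × 0.2232880… = £1,203,300.6509…
Total = £5,389,007.00 + £862,241.1200 + £1,203,300.6509… = £7,454,548.77

£7,454,548.77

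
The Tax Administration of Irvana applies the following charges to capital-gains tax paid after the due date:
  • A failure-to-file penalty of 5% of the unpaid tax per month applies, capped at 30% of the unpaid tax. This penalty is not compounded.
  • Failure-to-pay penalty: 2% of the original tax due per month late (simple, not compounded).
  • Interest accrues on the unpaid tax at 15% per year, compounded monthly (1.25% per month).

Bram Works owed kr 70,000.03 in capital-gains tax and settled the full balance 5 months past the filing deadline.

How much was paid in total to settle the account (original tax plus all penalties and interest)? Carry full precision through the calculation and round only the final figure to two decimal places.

kr 98,985.79

Failure-to-file: 5 × 5% × kr 70,000.03 = kr 17,500.01… (under the 30% cap)
Failure-to-pay penalty = 2% × kr 70,000.03 × 5 mo = kr 7,000.00…
Interest: kr 70,000.03 × ((1 + 0.0125)^5 − 1) = kr 70,000.03 × 0.0640822… = kr 4,485.7527…
Total = kr 70,000.03 + kr 24,500.0105 + kr 4,485.7527… = kr 98,985.79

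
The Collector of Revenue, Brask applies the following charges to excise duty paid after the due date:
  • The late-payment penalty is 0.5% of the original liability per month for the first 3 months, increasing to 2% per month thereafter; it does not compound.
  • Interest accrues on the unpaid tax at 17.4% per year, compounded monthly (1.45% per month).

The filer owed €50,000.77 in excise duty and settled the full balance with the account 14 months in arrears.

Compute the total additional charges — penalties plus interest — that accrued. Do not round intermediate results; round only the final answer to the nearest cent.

Penalty, months 1–3: 3 × 0.5% × €50,000.77 = €750.01…
Penalty, months 4–14: 11 × 2% × €50,000.77 = €11,000.17…
Interest: €50,000.77 × ((1 + 0.0145)^14 − 1) = €50,000.77 × 0.2232880… = €11,164.5725…
Penalties + interest = €11,750.1810… + €11,164.5725… = €22,914.75

€22,914.75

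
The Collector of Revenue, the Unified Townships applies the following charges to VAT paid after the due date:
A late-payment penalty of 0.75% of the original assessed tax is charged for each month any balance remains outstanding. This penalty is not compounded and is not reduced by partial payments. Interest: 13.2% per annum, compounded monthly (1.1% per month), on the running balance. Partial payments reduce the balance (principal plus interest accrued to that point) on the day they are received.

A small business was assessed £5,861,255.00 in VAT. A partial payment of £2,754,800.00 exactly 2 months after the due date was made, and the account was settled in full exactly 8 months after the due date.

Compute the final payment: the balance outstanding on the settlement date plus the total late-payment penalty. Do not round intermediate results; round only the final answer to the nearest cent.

£3,807,330.90

Balance at month 2: £5,861,255.0000 × (1 + 0.011)^2 = £5,990,911.8219…
After £2,754,800.00 payment: £5,990,911.8219… − £2,754,800.00 = £3,236,111.8219…
Balance at month 8: £3,236,111.8219… × (1 + 0.011)^6 = £3,455,655.6042…
Penalty: 8 × 0.75% × £5,861,255.00 = £351,675.30
Final settlement = outstanding balance + penalty = £3,455,655.6042… + £351,675.30 = £3,807,330.90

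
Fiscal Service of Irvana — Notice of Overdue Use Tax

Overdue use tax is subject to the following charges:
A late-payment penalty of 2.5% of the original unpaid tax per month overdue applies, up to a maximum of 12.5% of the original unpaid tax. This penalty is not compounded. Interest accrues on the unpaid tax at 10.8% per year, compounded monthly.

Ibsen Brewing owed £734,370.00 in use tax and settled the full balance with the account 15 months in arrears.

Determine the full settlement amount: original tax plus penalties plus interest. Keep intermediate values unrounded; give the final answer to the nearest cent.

£931,802.31

Penalty (uncapped): 15 × 2.5% × £734,370.00 = £275,388.75; cap = 12.5% × £734,370.00 = £91,796.25 → penalty = £91,796.25
Interest (10.8%/yr ÷ 12 = 0.9%/month): £734,370.00 × ((1 + 0.009)^15 − 1) = £105,636.0627…
Total = £734,370.00 + £91,796.2500 + £105,636.0627… = £931,802.31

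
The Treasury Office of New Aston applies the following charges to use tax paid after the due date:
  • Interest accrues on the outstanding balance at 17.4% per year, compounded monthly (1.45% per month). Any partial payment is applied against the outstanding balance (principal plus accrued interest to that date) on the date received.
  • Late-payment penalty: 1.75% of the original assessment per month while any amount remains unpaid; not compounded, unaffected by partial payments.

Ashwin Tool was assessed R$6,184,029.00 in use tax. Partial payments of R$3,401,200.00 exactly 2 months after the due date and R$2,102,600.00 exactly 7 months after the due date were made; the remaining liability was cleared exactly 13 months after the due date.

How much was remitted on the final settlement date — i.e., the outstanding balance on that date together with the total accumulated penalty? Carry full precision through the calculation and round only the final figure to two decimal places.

R$2,586,522.18

Balance at month 2: R$6,184,029.0000 × (1 + 0.0145)^2 = R$6,364,666.0331…
After R$3,401,200.00 payment: R$6,364,666.0331… − R$3,401,200.00 = R$2,963,466.0331…
Balance at month 7: R$2,963,466.0331… × (1 + 0.0145)^5 = R$3,184,639.0097…
After R$2,102,600.00 payment: R$3,184,639.0097… − R$2,102,600.00 = R$1,082,039.0097…
Balance at month 13: R$1,082,039.0097… × (1 + 0.0145)^6 = R$1,179,655.5803…
Penalty: 13 × 1.75% × R$6,184,029.00 = R$1,406,866.60…
Final settlement = outstanding balance + penalty = R$1,179,655.5803… + R$1,406,866.60… = R$2,586,522.18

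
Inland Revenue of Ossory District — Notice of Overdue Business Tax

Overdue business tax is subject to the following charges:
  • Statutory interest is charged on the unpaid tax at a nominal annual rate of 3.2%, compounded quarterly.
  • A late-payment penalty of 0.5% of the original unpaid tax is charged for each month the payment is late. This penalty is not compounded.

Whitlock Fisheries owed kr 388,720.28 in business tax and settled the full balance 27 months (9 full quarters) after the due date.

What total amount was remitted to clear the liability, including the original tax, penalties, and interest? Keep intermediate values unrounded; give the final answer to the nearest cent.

kr 470,097.91

Late-payment penalty = 0.5% × kr 388,720.28 × 27 mo = kr 52,477.24…
Interest (3.2%/yr ÷ 4 = 0.8%/quarter): kr 388,720.28 × ((1 + 0.008)^9 − 1) = kr 28,900.3920…
Total = kr 388,720.28 + kr 52,477.2378 + kr 28,900.3920… = kr 470,097.91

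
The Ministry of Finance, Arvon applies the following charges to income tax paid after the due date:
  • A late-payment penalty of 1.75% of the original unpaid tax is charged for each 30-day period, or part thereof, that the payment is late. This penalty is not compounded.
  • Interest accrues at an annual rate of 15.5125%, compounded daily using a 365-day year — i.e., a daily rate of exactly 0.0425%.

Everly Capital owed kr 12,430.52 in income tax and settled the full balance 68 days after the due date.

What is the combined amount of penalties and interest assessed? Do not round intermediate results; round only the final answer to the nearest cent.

kr 1,017.01

Penalty periods: ⌈68/30⌉ = 3; penalty = 3 × 1.75% × kr 12,430.52 = kr 652.60…
Interest: kr 12,430.52 × ((1 + 0.000425)^68 − 1) = kr 12,430.52 × 0.02931534… = kr 364.4049…
Penalties + interest = kr 652.6023 + kr 364.4049… = kr 1,017.01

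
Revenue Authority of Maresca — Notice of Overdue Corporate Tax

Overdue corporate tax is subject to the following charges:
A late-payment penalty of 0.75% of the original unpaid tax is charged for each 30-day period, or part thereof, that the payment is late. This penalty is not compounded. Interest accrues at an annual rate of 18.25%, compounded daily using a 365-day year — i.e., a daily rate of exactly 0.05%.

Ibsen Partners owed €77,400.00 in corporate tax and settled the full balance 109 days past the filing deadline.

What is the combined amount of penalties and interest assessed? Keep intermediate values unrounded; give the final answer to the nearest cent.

Penalty periods: ⌈109/30⌉ = 4; penalty = 4 × 0.75% × €77,400.00 = €2,322.00
Interest: €77,400.00 × ((1 + 0.0005)^109 − 1) = €77,400.00 × 0.05599809… = €4,334.2524…
Penalties + interest = €2,322.0000 + €4,334.2524… = €6,656.25

€6,656.25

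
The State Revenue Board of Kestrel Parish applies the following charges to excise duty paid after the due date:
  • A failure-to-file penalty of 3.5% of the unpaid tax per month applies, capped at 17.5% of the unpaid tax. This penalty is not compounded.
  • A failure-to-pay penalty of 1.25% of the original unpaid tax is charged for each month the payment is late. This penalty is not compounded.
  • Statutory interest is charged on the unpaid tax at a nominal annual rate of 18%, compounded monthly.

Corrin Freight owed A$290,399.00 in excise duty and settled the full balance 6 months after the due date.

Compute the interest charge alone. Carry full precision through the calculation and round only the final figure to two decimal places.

A$27,135.83

Interest (18%/yr ÷ 12 = 1.5%/month): A$290,399.00 × ((1 + 0.015)^6 − 1) = A$27,135.8304…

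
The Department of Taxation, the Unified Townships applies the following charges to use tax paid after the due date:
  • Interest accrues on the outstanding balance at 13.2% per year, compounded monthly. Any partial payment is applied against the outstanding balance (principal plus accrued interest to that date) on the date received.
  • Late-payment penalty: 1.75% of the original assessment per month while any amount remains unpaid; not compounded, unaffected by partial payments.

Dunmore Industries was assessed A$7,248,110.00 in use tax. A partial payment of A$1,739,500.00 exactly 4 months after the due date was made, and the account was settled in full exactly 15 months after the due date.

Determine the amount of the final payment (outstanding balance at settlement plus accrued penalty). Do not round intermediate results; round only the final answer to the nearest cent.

A$8,481,355.75

Monthly rate = 13.2% ÷ 12 = 1.1%
Balance at month 4: A$7,248,110.0000 × (1 + 0.011)^4 = A$7,572,327.6629…
After A$1,739,500.00 payment: A$7,572,327.6629… − A$1,739,500.00 = A$5,832,827.6629…
Balance at month 15: A$5,832,827.6629… × (1 + 0.011)^11 = A$6,578,726.8750…
Penalty: 15 × 1.75% × A$7,248,110.00 = A$1,902,628.88…
Final settlement = outstanding balance + penalty = A$6,578,726.8750… + A$1,902,628.88… = A$8,481,355.75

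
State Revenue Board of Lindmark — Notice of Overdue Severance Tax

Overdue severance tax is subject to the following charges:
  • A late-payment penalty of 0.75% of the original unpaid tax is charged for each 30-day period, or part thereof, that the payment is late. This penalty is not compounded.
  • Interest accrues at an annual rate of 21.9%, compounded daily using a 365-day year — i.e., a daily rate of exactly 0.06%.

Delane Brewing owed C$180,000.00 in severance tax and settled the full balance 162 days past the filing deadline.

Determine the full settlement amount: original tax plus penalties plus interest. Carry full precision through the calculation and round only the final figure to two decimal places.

C$206,468.76

Penalty periods: ⌈162/30⌉ = 6; penalty = 6 × 0.75% × C$180,000.00 = C$8,100.00
Interest: C$180,000.00 × ((1 + 0.0006)^162 − 1) = C$180,000.00 × 0.10204864… = C$18,368.7560…
Total = C$180,000.00 + C$8,100.0000 + C$18,368.7560… = C$206,468.76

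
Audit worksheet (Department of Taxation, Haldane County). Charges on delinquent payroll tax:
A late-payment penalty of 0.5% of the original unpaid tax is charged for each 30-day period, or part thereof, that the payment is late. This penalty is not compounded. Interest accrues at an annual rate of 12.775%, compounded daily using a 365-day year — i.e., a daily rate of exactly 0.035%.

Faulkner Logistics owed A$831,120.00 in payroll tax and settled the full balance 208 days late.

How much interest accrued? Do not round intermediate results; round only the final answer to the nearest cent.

A$62,750.98

Interest: A$831,120.00 × ((1 + 0.00035)^208 − 1) = A$831,120.00 × 0.07550171… = A$62,750.9842…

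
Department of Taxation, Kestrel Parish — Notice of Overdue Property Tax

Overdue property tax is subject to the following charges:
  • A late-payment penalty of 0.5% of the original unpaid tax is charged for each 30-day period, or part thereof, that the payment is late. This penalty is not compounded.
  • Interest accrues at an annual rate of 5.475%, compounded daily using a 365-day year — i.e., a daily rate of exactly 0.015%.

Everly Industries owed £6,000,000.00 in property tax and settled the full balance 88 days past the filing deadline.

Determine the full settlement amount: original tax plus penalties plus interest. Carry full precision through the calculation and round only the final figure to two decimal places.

£6,169,719.01

Penalty periods: ⌈88/30⌉ = 3; penalty = 3 × 0.5% × £6,000,000.00 = £90,000.00
Interest: £6,000,000.00 × ((1 + 0.00015)^88 − 1) = £6,000,000.00 × 0.01328650… = £79,719.0093…
Total = £6,000,000.00 + £90,000.0000 + £79,719.0093… = £6,169,719.01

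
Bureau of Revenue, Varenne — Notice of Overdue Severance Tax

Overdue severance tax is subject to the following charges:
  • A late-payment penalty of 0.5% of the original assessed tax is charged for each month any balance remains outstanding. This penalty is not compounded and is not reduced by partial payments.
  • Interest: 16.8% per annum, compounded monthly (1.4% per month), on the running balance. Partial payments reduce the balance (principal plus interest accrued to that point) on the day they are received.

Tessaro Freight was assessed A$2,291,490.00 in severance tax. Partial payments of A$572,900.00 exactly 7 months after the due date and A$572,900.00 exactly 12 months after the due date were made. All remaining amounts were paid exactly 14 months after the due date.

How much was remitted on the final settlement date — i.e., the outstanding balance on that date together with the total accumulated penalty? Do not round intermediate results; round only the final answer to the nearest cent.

A$1,723,765.23

Balance at month 7: A$2,291,490.0000 × (1 + 0.014)^7 = A$2,525,710.9746…
After A$572,900.00 payment: A$2,525,710.9746… − A$572,900.00 = A$1,952,810.9746…
Balance at month 12: A$1,952,810.9746… × (1 + 0.014)^5 = A$2,093,389.2136…
After A$572,900.00 payment: A$2,093,389.2136… − A$572,900.00 = A$1,520,489.2136…
Balance at month 14: A$1,520,489.2136… × (1 + 0.014)^2 = A$1,563,360.9275…
Penalty: 14 × 0.5% × A$2,291,490.00 = A$160,404.30
Final settlement = outstanding balance + penalty = A$1,563,360.9275… + A$160,404.30 = A$1,723,765.23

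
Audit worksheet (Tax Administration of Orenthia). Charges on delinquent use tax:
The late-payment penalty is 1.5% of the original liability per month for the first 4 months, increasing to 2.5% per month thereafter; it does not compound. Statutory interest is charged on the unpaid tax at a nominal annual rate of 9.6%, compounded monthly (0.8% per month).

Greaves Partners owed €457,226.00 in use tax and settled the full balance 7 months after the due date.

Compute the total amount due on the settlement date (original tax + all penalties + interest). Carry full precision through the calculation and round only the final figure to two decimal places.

€545,178.94

Penalty, months 1–4: 4 × 1.5% × €457,226.00 = €27,433.56
Penalty, months 5–7: 3 × 2.5% × €457,226.00 = €34,291.95
Interest: €457,226.00 × ((1 + 0.008)^7 − 1) = €457,226.00 × 0.0573621… = €26,227.4271…
Total = €457,226.00 + €61,725.5100 + €26,227.4271… = €545,178.94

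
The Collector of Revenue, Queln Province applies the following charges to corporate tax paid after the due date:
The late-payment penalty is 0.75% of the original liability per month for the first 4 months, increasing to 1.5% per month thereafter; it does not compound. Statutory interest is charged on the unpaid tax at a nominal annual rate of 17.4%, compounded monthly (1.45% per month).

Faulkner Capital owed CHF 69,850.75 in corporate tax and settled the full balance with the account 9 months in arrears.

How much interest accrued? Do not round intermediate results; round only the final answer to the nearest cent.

CHF 9,662.51

Interest: CHF 69,850.75 × ((1 + 0.0145)^9 − 1) = CHF 69,850.75 × 0.1383307… = CHF 9,662.5056…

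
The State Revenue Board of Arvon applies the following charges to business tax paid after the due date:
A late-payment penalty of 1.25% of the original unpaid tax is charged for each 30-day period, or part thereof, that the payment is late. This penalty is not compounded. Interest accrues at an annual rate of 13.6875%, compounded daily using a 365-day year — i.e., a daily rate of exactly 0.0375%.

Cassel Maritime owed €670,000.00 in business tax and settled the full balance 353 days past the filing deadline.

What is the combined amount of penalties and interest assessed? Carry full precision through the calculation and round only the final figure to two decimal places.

€195,310.35

Penalty periods: ⌈353/30⌉ = 12; penalty = 12 × 1.25% × €670,000.00 = €100,500.00
Interest: €670,000.00 × ((1 + 0.000375)^353 − 1) = €670,000.00 × 0.14150799… = €94,810.3528…
Penalties + interest = €100,500.0000 + €94,810.3528… = €195,310.35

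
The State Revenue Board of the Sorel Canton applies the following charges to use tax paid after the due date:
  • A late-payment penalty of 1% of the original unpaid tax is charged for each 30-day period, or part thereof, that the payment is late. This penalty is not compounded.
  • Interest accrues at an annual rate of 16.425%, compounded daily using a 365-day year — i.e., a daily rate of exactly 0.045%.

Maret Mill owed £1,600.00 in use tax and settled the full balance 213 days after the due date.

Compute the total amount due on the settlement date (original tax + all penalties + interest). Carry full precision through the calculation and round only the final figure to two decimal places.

£1,888.91

Penalty periods: ⌈213/30⌉ = 8; penalty = 8 × 1% × £1,600.00 = £128.00
Interest: £1,600.00 × ((1 + 0.00045)^213 − 1) = £1,600.00 × 0.10057023… = £160.9124…
Total = £1,600.00 + £128.0000 + £160.9124… = £1,888.91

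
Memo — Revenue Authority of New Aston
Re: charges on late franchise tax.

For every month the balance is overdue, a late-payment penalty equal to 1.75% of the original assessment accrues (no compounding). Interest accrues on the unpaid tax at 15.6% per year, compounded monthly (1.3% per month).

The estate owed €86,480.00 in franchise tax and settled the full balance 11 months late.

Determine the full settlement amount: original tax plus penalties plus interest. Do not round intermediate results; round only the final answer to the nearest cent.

Late-payment penalty: 11 × 1.75% × €86,480.00 = €16,647.40
Interest: €86,480.00 × ((1 + 0.013)^11 − 1) = €86,480.00 × 0.1526671… = €13,202.6511…
Total = €86,480.00 + €16,647.4000 + €13,202.6511… = €116,330.05

€116,330.05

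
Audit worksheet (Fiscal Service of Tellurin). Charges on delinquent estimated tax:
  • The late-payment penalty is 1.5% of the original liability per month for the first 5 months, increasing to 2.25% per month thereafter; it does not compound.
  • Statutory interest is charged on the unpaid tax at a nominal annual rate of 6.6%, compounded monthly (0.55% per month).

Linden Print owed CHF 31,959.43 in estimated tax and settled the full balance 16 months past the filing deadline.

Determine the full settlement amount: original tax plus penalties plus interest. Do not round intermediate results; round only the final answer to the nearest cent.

Penalty, months 1–5: 5 × 1.5% × CHF 31,959.43 = CHF 2,396.96…
Penalty, months 6–16: 11 × 2.25% × CHF 31,959.43 = CHF 7,909.96…
Interest: CHF 31,959.43 × ((1 + 0.0055)^16 − 1) = CHF 31,959.43 × 0.0917249… = CHF 2,931.4742…
Total = CHF 31,959.43 + CHF 10,306.9162… + CHF 2,931.4742… = CHF 45,197.82

CHF 45,197.82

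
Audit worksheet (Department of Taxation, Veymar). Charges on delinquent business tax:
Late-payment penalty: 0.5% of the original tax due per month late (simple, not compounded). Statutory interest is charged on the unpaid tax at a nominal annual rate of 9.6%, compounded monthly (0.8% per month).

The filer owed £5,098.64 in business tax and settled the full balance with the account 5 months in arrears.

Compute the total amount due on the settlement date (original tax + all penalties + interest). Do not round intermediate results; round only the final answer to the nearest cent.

£5,433.34

Late-payment penalty = 0.5% × £5,098.64 × 5 mo = £127.47…
Interest: £5,098.64 × ((1 + 0.008)^5 − 1) = £5,098.64 × 0.0406451… = £207.2349…
Total = £5,098.64 + £127.4660 + £207.2349… = £5,433.34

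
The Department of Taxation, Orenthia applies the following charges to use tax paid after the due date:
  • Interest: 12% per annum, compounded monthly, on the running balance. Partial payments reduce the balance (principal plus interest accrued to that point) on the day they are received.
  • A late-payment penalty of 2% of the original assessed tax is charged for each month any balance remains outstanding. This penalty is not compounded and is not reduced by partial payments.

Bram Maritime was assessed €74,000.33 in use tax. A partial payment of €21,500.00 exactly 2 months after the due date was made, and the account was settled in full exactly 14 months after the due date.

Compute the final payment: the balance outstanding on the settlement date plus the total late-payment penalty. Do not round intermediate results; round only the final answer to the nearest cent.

Monthly rate = 12% ÷ 12 = 1%
Balance at month 2: €74,000.3300 × (1 + 0.01)^2 = €75,487.7366…
After €21,500.00 payment: €75,487.7366… − €21,500.00 = €53,987.7366…
Balance at month 14: €53,987.7366… × (1 + 0.01)^12 = €60,834.7330…
Penalty: 14 × 2% × €74,000.33 = €20,720.09…
Final settlement = outstanding balance + penalty = €60,834.7330… + €20,720.09… = €81,554.83

€81,554.83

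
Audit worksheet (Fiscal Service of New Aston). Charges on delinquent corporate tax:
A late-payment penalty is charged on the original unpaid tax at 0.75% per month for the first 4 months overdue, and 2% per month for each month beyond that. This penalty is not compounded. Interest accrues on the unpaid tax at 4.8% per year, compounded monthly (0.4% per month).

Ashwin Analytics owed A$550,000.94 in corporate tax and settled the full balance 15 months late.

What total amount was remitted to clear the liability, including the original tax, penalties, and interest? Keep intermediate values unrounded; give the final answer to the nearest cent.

Penalty, months 1–4: 4 × 0.75% × A$550,000.94 = A$16,500.03…
Penalty, months 5–15: 11 × 2% × A$550,000.94 = A$121,000.21…
Interest: A$550,000.94 × ((1 + 0.004)^15 − 1) = A$550,000.94 × 0.0617095… = A$33,940.2679…
Total = A$550,000.94 + A$137,500.2350 + A$33,940.2679… = A$721,441.44

A$721,441.44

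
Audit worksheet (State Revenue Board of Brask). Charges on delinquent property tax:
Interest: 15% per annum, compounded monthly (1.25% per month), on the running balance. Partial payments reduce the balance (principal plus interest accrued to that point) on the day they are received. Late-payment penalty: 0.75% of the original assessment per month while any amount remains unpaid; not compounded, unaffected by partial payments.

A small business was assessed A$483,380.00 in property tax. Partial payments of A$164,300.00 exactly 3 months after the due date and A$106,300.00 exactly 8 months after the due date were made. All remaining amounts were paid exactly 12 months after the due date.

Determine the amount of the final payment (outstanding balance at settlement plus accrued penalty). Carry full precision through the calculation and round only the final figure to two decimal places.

A$309,138.82

Balance at month 3: A$483,380.0000 × (1 + 0.0125)^3 = A$501,734.2785…
After A$164,300.00 payment: A$501,734.2785… − A$164,300.00 = A$337,434.2785…
Balance at month 8: A$337,434.2785… × (1 + 0.0125)^5 = A$359,057.7937…
After A$106,300.00 payment: A$359,057.7937… − A$106,300.00 = A$252,757.7937…
Balance at month 12: A$252,757.7937… × (1 + 0.0125)^4 = A$265,634.6247…
Penalty: 12 × 0.75% × A$483,380.00 = A$43,504.20
Final settlement = outstanding balance + penalty = A$265,634.6247… + A$43,504.20 = A$309,138.82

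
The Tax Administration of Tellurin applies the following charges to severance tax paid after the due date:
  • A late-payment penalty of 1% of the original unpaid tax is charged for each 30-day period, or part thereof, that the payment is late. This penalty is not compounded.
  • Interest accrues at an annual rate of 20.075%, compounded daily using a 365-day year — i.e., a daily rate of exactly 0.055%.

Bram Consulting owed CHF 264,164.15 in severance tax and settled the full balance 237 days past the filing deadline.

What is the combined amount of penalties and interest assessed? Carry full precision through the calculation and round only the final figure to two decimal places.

Penalty periods: ⌈237/30⌉ = 8; penalty = 8 × 1% × CHF 264,164.15 = CHF 21,133.13…
Interest: CHF 264,164.15 × ((1 + 0.00055)^237 − 1) = CHF 264,164.15 × 0.13918622… = CHF 36,768.0099…
Penalties + interest = CHF 21,133.1320 + CHF 36,768.0099… = CHF 57,901.14

CHF 57,901.14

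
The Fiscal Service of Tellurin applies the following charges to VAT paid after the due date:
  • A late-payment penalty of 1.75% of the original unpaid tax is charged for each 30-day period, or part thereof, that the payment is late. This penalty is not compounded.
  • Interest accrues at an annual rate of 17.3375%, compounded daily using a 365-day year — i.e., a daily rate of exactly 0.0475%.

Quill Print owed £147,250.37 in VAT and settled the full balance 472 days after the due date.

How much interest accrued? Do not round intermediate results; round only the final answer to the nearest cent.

Interest: £147,250.37 × ((1 + 0.000475)^472 − 1) = £147,250.37 × 0.25125465… = £36,997.3404…

£36,997.34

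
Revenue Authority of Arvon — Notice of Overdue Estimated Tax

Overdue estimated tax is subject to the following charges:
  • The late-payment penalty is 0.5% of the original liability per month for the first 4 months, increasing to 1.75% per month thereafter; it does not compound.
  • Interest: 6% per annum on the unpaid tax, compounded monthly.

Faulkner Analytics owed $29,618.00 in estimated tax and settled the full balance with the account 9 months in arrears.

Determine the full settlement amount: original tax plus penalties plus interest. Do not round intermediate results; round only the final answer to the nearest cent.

Penalty, months 1–4: 4 × 0.5% × $29,618.00 = $592.36
Penalty, months 5–9: 5 × 1.75% × $29,618.00 = $2,591.58…
Interest (6%/yr ÷ 12 = 0.5%/month): $29,618.00 × ((1 + 0.005)^9 − 1) = $1,359.7795…
Total = $29,618.00 + $3,183.9350 + $1,359.7795… = $34,161.71

$34,161.71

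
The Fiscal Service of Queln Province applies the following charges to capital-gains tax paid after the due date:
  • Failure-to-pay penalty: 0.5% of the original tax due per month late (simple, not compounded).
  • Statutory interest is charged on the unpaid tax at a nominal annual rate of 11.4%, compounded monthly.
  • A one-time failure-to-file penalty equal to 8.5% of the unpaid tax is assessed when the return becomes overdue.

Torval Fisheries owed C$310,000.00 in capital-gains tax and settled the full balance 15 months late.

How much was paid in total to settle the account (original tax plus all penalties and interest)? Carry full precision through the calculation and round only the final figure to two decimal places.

Failure-to-file penalty: 8.5% × C$310,000.00 = C$26,350.00
Failure-to-pay penalty = 0.5% × C$310,000.00 × 15 mo = C$23,250.00
Interest (11.4%/yr ÷ 12 = 0.95%/month): C$310,000.00 × ((1 + 0.0095)^15 − 1) = C$47,237.0900…
Total = C$310,000.00 + C$49,600.0000 + C$47,237.0900… = C$406,837.09

C$406,837.09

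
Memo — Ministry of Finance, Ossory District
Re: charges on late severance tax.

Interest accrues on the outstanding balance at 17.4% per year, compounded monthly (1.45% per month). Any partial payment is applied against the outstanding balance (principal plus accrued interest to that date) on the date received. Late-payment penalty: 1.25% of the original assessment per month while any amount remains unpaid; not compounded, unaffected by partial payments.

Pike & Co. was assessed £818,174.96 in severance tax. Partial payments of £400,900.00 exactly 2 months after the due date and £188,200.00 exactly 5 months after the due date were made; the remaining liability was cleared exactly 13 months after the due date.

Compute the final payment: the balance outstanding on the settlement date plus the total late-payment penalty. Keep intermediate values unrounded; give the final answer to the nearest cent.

Balance at month 2: £818,174.9600 × (1 + 0.0145)^2 = £842,074.0551…
After £400,900.00 payment: £842,074.0551… − £400,900.00 = £441,174.0551…
Balance at month 5: £441,174.0551… × (1 + 0.0145)^3 = £460,644.7420…
After £188,200.00 payment: £460,644.7420… − £188,200.00 = £272,444.7420…
Balance at month 13: £272,444.7420… × (1 + 0.0145)^8 = £305,699.5798…
Penalty: 13 × 1.25% × £818,174.96 = £132,953.43…
Final settlement = outstanding balance + penalty = £305,699.5798… + £132,953.43… = £438,653.01

£438,653.01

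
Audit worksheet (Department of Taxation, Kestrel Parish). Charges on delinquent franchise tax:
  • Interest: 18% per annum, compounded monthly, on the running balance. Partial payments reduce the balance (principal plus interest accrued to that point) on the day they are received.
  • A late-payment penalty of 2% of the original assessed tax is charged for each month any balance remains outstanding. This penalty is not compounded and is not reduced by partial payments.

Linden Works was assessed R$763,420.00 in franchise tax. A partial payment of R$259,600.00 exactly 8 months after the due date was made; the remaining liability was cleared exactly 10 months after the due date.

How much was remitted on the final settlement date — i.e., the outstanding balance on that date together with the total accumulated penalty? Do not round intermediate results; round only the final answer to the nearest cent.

R$771,217.67

Monthly rate = 18% ÷ 12 = 1.5%
Balance at month 8: R$763,420.0000 × (1 + 0.015)^8 = R$859,986.9705…
After R$259,600.00 payment: R$859,986.9705… − R$259,600.00 = R$600,386.9705…
Balance at month 10: R$600,386.9705… × (1 + 0.015)^2 = R$618,533.6666…
Penalty: 10 × 2% × R$763,420.00 = R$152,684.00
Final settlement = outstanding balance + penalty = R$618,533.6666… + R$152,684.00 = R$771,217.67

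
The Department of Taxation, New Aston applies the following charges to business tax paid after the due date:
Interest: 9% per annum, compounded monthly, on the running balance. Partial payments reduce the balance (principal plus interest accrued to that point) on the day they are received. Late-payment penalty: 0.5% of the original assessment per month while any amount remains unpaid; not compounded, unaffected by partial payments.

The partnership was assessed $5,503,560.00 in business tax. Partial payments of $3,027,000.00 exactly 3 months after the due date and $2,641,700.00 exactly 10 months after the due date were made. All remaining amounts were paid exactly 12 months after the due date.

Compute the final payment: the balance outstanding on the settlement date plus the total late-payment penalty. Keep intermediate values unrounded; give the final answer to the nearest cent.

Monthly rate = 9% ÷ 12 = 0.75%
Balance at month 3: $5,503,560.0000 × (1 + 0.0075)^3 = $5,628,321.1476…
After $3,027,000.00 payment: $5,628,321.1476… − $3,027,000.00 = $2,601,321.1476…
Balance at month 10: $2,601,321.1476… × (1 + 0.0075)^7 = $2,741,002.0179…
After $2,641,700.00 payment: $2,741,002.0179… − $2,641,700.00 = $99,302.0179…
Balance at month 12: $99,302.0179… × (1 + 0.0075)^2 = $100,797.1339…
Penalty: 12 × 0.5% × $5,503,560.00 = $330,213.60
Final settlement = outstanding balance + penalty = $100,797.1339… + $330,213.60 = $431,010.73

$431,010.73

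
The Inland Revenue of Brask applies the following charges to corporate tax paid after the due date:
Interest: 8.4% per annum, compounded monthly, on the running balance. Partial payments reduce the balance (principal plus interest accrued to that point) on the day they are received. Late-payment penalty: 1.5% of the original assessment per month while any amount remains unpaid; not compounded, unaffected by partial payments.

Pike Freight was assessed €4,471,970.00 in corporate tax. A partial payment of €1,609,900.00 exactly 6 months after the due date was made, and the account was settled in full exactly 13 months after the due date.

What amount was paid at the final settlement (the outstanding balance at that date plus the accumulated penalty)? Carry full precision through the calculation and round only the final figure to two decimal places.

Monthly rate = 8.4% ÷ 12 = 0.7%
Balance at month 6: €4,471,970.0000 × (1 + 0.007)^6 = €4,663,110.4772…
After €1,609,900.00 payment: €4,663,110.4772… − €1,609,900.00 = €3,053,210.4772…
Balance at month 13: €3,053,210.4772… × (1 + 0.007)^7 = €3,205,996.4556…
Penalty: 13 × 1.5% × €4,471,970.00 = €872,034.15
Final settlement = outstanding balance + penalty = €3,205,996.4556… + €872,034.15 = €4,078,030.61

€4,078,030.61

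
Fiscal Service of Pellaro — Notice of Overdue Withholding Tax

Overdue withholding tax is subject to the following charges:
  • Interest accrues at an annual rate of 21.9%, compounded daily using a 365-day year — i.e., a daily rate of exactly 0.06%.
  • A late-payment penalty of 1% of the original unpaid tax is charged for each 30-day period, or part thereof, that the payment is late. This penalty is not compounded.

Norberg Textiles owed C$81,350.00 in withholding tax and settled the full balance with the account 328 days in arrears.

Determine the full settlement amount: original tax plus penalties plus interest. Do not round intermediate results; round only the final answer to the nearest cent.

C$107,986.32

Penalty periods: ⌈328/30⌉ = 11; penalty = 11 × 1% × C$81,350.00 = C$8,948.50
Interest: C$81,350.00 × ((1 + 0.0006)^328 − 1) = C$81,350.00 × 0.21742867… = C$17,687.8220…
Total = C$81,350.00 + C$8,948.5000 + C$17,687.8220… = C$107,986.32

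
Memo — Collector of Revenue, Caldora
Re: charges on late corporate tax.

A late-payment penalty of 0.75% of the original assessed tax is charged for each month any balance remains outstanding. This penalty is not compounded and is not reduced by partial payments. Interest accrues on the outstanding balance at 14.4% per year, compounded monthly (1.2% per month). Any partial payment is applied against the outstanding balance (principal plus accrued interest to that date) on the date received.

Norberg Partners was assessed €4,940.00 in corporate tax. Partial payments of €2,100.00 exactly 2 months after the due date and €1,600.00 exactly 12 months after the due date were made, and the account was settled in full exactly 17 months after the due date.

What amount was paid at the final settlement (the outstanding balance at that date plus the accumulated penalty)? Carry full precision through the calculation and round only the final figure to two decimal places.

€2,470.62

Balance at month 2: €4,940.0000 × (1 + 0.012)^2 = €5,059.2714…
After €2,100.00 payment: €5,059.2714… − €2,100.00 = €2,959.2714…
Balance at month 12: €2,959.2714… × (1 + 0.012)^10 = €3,334.1867…
After €1,600.00 payment: €3,334.1867… − €1,600.00 = €1,734.1867…
Balance at month 17: €1,734.1867… × (1 + 0.012)^5 = €1,840.7653…
Penalty: 17 × 0.75% × €4,940.00 = €629.85
Final settlement = outstanding balance + penalty = €1,840.7653… + €629.85 = €2,470.62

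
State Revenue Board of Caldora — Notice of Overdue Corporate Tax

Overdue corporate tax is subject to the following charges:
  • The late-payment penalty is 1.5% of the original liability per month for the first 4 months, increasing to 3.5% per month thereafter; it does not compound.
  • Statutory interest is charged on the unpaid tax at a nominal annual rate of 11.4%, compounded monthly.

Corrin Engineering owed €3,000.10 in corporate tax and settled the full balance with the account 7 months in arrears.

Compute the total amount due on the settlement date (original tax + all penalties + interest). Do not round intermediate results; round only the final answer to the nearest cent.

Penalty, months 1–4: 4 × 1.5% × €3,000.10 = €180.01…
Penalty, months 5–7: 3 × 3.5% × €3,000.10 = €315.01…
Interest (11.4%/yr ÷ 12 = 0.95%/month): €3,000.10 × ((1 + 0.0095)^7 − 1) = €205.2835…
Total = €3,000.10 + €495.0165 + €205.2835… = €3,700.40

€3,700.40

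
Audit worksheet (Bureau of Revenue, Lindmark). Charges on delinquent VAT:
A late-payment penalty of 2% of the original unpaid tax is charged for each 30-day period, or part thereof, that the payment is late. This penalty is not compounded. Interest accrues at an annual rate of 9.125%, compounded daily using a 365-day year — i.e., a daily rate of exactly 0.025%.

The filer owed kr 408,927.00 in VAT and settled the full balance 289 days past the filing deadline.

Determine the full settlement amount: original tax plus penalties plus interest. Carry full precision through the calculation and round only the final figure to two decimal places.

Penalty periods: ⌈289/30⌉ = 10; penalty = 10 × 2% × kr 408,927.00 = kr 81,785.40
Interest: kr 408,927.00 × ((1 + 0.00025)^289 − 1) = kr 408,927.00 × 0.07491434… = kr 30,634.4944…
Total = kr 408,927.00 + kr 81,785.4000 + kr 30,634.4944… = kr 521,346.89

kr 521,346.89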